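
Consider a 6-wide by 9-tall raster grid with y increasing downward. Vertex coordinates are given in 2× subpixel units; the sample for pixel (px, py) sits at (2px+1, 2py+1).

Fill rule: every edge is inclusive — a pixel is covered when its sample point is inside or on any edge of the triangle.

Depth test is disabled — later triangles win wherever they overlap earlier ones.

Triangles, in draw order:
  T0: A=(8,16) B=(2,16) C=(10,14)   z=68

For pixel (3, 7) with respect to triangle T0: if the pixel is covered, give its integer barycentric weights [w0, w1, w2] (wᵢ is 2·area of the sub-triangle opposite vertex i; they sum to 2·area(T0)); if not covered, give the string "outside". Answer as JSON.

T0:
  2·area = 12
  edge (8, 16)→(2, 16): d=(-6,0) inclusive
  edge (2, 16)→(10, 14): d=(8,-2) inclusive
  edge (10, 14)→(8, 16): d=(-2,2) inclusive
    (5,6)@(11, 13): e=[18,-6,0] → ·  [on edge]
    (3,7)@(7, 15): e=[6,2,4] → █
    (4,7)@(9, 15): e=[6,6,0] → █  [on edge]
    (5,7)@(11, 15): e=[6,10,-4] → ·
    (3,8)@(7, 17): e=[-6,18,0] → ·  [on edge]
    (4,8)@(9, 17): e=[-6,22,-4] → ·
  covered (2 px):
    · · · · · ·
    · · · · · ·
    · · · · · ·
    · · · · · ·
    · · · · · ·
    · · · · · ·
    · · · · · ·
    · · · █ █ ·
    · · · · · ·

Result: [2,4,6]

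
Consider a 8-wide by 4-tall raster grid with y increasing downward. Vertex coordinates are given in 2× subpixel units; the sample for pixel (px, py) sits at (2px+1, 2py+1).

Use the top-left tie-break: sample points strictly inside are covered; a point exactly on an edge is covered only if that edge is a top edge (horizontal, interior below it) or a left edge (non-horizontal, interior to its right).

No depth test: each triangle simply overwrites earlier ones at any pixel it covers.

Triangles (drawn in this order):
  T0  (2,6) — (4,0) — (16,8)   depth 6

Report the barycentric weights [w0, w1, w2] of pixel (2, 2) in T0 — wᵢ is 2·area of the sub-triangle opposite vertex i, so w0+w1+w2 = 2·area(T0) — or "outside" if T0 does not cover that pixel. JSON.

T0:
  2·area = 88
  edge (2, 6)→(4, 0): d=(2,-6) top-left  bias=+0
  edge (4, 0)→(16, 8): d=(12,8) right/bottom  bias=-1
  edge (16, 8)→(2, 6): d=(-14,-2) top-left  bias=+0
    (2,0)@(5, 1): e=[8,4,76] → X
    (3,0)@(7, 1): e=[20,-12,80] → .
    (1,1)@(3, 3): e=[0,44,44] → X  [on edge]
    (3,1)@(7, 3): e=[24,12,52] → X
    (4,1)@(9, 3): e=[36,-4,56] → .
    (1,2)@(3, 5): e=[4,68,16] → X
    (4,2)@(9, 5): e=[40,20,28] → X
    (5,2)@(11, 5): e=[52,4,32] → X
    (6,2)@(13, 5): e=[64,-12,36] → .
    (1,3)@(3, 7): e=[8,92,-12] → .
    (2,3)@(5, 7): e=[20,76,-8] → .
    (3,3)@(7, 7): e=[32,60,-4] → .
    (4,3)@(9, 7): e=[44,44,0] → X  [on edge]
  covered (12 px):
    . . X . . . . .
    . X X X . . . .
    . X X X X X . .
    . . . . X X X .

Final: [52,20,16]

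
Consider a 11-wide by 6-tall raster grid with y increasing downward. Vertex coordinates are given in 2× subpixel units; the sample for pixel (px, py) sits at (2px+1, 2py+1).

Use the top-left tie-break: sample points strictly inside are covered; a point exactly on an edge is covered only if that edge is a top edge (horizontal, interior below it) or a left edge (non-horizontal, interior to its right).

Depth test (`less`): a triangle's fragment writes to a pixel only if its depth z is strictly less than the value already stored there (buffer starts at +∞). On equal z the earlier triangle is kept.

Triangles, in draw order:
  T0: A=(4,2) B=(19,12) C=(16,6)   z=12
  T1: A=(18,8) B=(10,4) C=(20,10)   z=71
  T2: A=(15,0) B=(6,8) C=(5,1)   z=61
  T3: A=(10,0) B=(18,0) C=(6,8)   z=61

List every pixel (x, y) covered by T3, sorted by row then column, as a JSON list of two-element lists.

T0:
  2·area = 60  (B↔C swapped to make it positive)
  edge (4, 2)→(16, 6): d=(12,4) right/bottom  bias=-1
  edge (16, 6)→(19, 12): d=(3,6) right/bottom  bias=-1
  edge (19, 12)→(4, 2): d=(-15,-10) top-left  bias=+0
    (0,0)@(1, 1): e=[0,75,-15] → .  [on edge]
    (3,1)@(7, 3): e=[0,45,15] → .  [on edge]
    (4,2)@(9, 5): e=[16,39,5] → X
    (5,2)@(11, 5): e=[8,27,25] → X
    (6,2)@(13, 5): e=[0,15,45] → .  [on edge]
    (4,3)@(9, 7): e=[40,45,-25] → .
    (5,3)@(11, 7): e=[32,33,-5] → .
    (6,3)@(13, 7): e=[24,21,15] → X
    (7,3)@(15, 7): e=[16,9,35] → X
    (8,3)@(17, 7): e=[8,-3,55] → .
    (9,3)@(19, 7): e=[0,-15,75] → .  [on edge]
    (6,4)@(13, 9): e=[48,27,-15] → .
  covered (6 px):
    . . . . . . . . . . .
    . . . . . . . . . . .
    . . . . X X . . . . .
    . . . . . . X X . . .
    . . . . . . . X X . .
    . . . . . . . . . . .
T1:
  2·area = 8  (B↔C swapped to make it positive)
  edge (18, 8)→(20, 10): d=(2,2) right/bottom  bias=-1
  edge (20, 10)→(10, 4): d=(-10,-6) top-left  bias=+0
  edge (10, 4)→(18, 8): d=(8,4) right/bottom  bias=-1
    (2,0)@(5, 1): e=[12,0,-4] → .  [on edge]
    (5,0)@(11, 1): e=[0,36,-28] → .  [on edge]
    (6,1)@(13, 3): e=[0,28,-20] → .  [on edge]
    (7,2)@(15, 5): e=[0,20,-12] → .  [on edge]
    (7,3)@(15, 7): e=[4,0,4] → X  [on edge]
    (8,3)@(17, 7): e=[0,12,-4] → .  [on edge]
    (7,4)@(15, 9): e=[8,-20,20] → .
    (9,4)@(19, 9): e=[0,4,4] → .  [on edge]
    (10,5)@(21, 11): e=[0,-4,12] → .  [on edge]
  covered (1 px):
    . . . . . . . . . . .
    . . . . . . . . . . .
    . . . . . . . . . . .
    . . . . . . . X . . .
    . . . . . . . . . . .
    . . . . . . . . . . .
T2:
  2·area = 71
  edge (15, 0)→(6, 8): d=(-9,8) right/bottom  bias=-1
  edge (6, 8)→(5, 1): d=(-1,-7) top-left  bias=+0
  edge (5, 1)→(15, 0): d=(10,-1) top-left  bias=+0
    (2,0)@(5, 1): e=[71,0,0] → X  [on edge]
    (3,0)@(7, 1): e=[55,14,2] → X
    (4,0)@(9, 1): e=[39,28,4] → X
    (5,0)@(11, 1): e=[23,42,6] → X
    (6,0)@(13, 1): e=[7,56,8] → X
    (7,0)@(15, 1): e=[-9,70,10] → .
    (2,1)@(5, 3): e=[53,-2,20] → .
    (3,1)@(7, 3): e=[37,12,22] → X
    (6,1)@(13, 3): e=[-11,54,28] → .
    (3,2)@(7, 5): e=[19,10,42] → X
    (5,2)@(11, 5): e=[-13,38,46] → .
    (3,3)@(7, 7): e=[1,8,62] → X
  covered (11 px):
    . . X X X X X . . . .
    . . . X X X . . . . .
    . . . X X . . . . . .
    . . . X . . . . . . .
    . . . . . . . . . . .
    . . . . . . . . . . .
T3:
  2·area = 64
  edge (10, 0)→(18, 0): d=(8,0) top-left  bias=+0
  edge (18, 0)→(6, 8): d=(-12,8) right/bottom  bias=-1
  edge (6, 8)→(10, 0): d=(4,-8) top-left  bias=+0
    (5,0)@(11, 1): e=[8,44,12] → X
    (6,0)@(13, 1): e=[8,28,28] → X
    (7,0)@(15, 1): e=[8,12,44] → X
    (8,0)@(17, 1): e=[8,-4,60] → .
    (4,1)@(9, 3): e=[24,36,4] → X
    (7,1)@(15, 3): e=[24,-12,52] → .
    (4,2)@(9, 5): e=[40,12,12] → X
    (5,2)@(11, 5): e=[40,-4,28] → .
    (6,2)@(13, 5): e=[40,-20,44] → .
    (3,3)@(7, 7): e=[56,4,4] → X
    (4,3)@(9, 7): e=[56,-12,20] → .
    (3,4)@(7, 9): e=[72,-20,12] → .
  covered (8 px):
    . . . . . X X X . . .
    . . . . X X X . . . .
    . . . . X . . . . . .
    . . . X . . . . . . .
    . . . . . . . . . . .
    . . . . . . . . . . .

Final: [[5,0],[6,0],[7,0],[4,1],[5,1],[6,1],[4,2],[3,3]]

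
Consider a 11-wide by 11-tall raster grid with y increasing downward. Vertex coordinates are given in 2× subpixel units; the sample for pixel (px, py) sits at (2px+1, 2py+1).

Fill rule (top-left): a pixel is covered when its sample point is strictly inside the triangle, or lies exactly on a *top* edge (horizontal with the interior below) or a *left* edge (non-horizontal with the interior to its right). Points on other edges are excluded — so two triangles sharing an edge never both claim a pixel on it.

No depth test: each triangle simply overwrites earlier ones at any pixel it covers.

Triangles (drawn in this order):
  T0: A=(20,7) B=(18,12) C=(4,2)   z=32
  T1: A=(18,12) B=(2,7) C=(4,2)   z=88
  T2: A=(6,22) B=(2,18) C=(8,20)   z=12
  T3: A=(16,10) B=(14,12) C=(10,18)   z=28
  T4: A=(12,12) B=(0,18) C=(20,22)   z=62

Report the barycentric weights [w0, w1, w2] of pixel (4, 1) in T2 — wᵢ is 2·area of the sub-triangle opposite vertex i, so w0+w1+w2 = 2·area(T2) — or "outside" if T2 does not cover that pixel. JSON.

T0:
  2·area = 90
  edge (20, 7)→(18, 12): d=(-2,5) right/bottom  bias=-1
  edge (18, 12)→(4, 2): d=(-14,-10) top-left  bias=+0
  edge (4, 2)→(20, 7): d=(16,5) right/bottom  bias=-1
    (3,1)@(7, 3): e=[73,16,1] → X
    (4,1)@(9, 3): e=[63,36,-9] → .
    (3,2)@(7, 5): e=[69,-12,33] → .
    (4,2)@(9, 5): e=[59,8,23] → X
    (5,2)@(11, 5): e=[49,28,13] → X
    (6,2)@(13, 5): e=[39,48,3] → X
    (7,2)@(15, 5): e=[29,68,-7] → .
    (4,3)@(9, 7): e=[55,-20,55] → .
    (5,3)@(11, 7): e=[45,0,45] → X  [on edge]
    (7,3)@(15, 7): e=[25,40,25] → X
    (8,3)@(17, 7): e=[15,60,15] → X
    (9,3)@(19, 7): e=[5,80,5] → X
  covered (13 px):
    . . . . . . . . . . .
    . . . X . . . . . . .
    . . . . X X X . . . .
    . . . . . X X X X X .
    . . . . . . . X X X .
    . . . . . . . . X . .
    . . . . . . . . . . .
    . . . . . . . . . . .
    . . . . . . . . . . .
    . . . . . . . . . . .
    . . . . . . . . . . .
T1:
  2·area = 90
  edge (18, 12)→(2, 7): d=(-16,-5) top-left  bias=+0
  edge (2, 7)→(4, 2): d=(2,-5) top-left  bias=+0
  edge (4, 2)→(18, 12): d=(14,10) right/bottom  bias=-1
    (2,1)@(5, 3): e=[79,7,4] → X
    (3,1)@(7, 3): e=[89,17,-16] → .
    (1,2)@(3, 5): e=[37,1,52] → X
    (3,2)@(7, 5): e=[57,21,12] → X
    (4,2)@(9, 5): e=[67,31,-8] → .
    (1,3)@(3, 7): e=[5,5,80] → X
    (4,3)@(9, 7): e=[35,35,20] → X
    (5,3)@(11, 7): e=[45,45,0] → .  [on edge]
    (1,4)@(3, 9): e=[-27,9,108] → .
    (2,4)@(5, 9): e=[-17,19,88] → .
    (3,4)@(7, 9): e=[-7,29,68] → .
    (4,4)@(9, 9): e=[3,39,48] → X
  covered (12 px):
    . . . . . . . . . . .
    . . X . . . . . . . .
    . X X X . . . . . . .
    . X X X X . . . . . .
    . . . . X X X . . . .
    . . . . . . . X . . .
    . . . . . . . . . . .
    . . . . . . . . . . .
    . . . . . . . . . . .
    . . . . . . . . . . .
    . . . . . . . . . . .
T2:
  2·area = 16
  edge (6, 22)→(2, 18): d=(-4,-4) top-left  bias=+0
  edge (2, 18)→(8, 20): d=(6,2) right/bottom  bias=-1
  edge (8, 20)→(6, 22): d=(-2,2) right/bottom  bias=-1
    (10,3)@(21, 7): e=[120,-104,0] → .  [on edge]
    (9,4)@(19, 9): e=[104,-88,0] → .  [on edge]
    (8,5)@(17, 11): e=[88,-72,0] → .  [on edge]
    (7,6)@(15, 13): e=[72,-56,0] → .  [on edge]
    (6,7)@(13, 15): e=[56,-40,0] → .  [on edge]
    (0,8)@(1, 17): e=[0,-4,20] → .  [on edge]
    (5,8)@(11, 17): e=[40,-24,0] → .  [on edge]
    (1,9)@(3, 19): e=[0,4,12] → X  [on edge]
    (2,9)@(5, 19): e=[8,0,8] → .  [on edge]
    (4,9)@(9, 19): e=[24,-8,0] → .  [on edge]
    (1,10)@(3, 21): e=[-8,16,8] → .
    (2,10)@(5, 21): e=[0,12,4] → X  [on edge]
    (3,10)@(7, 21): e=[8,8,0] → .  [on edge]
    (5,10)@(11, 21): e=[24,0,-8] → .  [on edge]
  covered (2 px):
    . . . . . . . . . . .
    . . . . . . . . . . .
    . . . . . . . . . . .
    . . . . . . . . . . .
    . . . . . . . . . . .
    . . . . . . . . . . .
    . . . . . . . . . . .
    . . . . . . . . . . .
    . . . . . . . . . . .
    . X . . . . . . . . .
    . . X . . . . . . . .
T3:
  2·area = 4  (B↔C swapped to make it positive)
  edge (16, 10)→(10, 18): d=(-6,8) right/bottom  bias=-1
  edge (10, 18)→(14, 12): d=(4,-6) top-left  bias=+0
  edge (14, 12)→(16, 10): d=(2,-2) top-left  bias=+0
    (10,2)@(21, 5): e=[-10,14,0] → .  [on edge]
    (9,3)@(19, 7): e=[-6,10,0] → .  [on edge]
    (8,4)@(17, 9): e=[-2,6,0] → .  [on edge]
    (7,5)@(15, 11): e=[2,2,0] → X  [on edge]
    (8,5)@(17, 11): e=[-14,14,4] → .
    (6,6)@(13, 13): e=[6,-2,0] → .  [on edge]
    (7,6)@(15, 13): e=[-10,10,4] → .
    (5,7)@(11, 15): e=[10,-6,0] → .  [on edge]
    (4,8)@(9, 17): e=[14,-10,0] → .  [on edge]
    (3,9)@(7, 19): e=[18,-14,0] → .  [on edge]
    (2,10)@(5, 21): e=[22,-18,0] → .  [on edge]
  covered (1 px):
    . . . . . . . . . . .
    . . . . . . . . . . .
    . . . . . . . . . . .
    . . . . . . . . . . .
    . . . . . . . . . . .
    . . . . . . . X . . .
    . . . . . . . . . . .
    . . . . . . . . . . .
    . . . . . . . . . . .
    . . . . . . . . . . .
    . . . . . . . . . . .
T4:
  2·area = 168  (B↔C swapped to make it positive)
  edge (12, 12)→(20, 22): d=(8,10) right/bottom  bias=-1
  edge (20, 22)→(0, 18): d=(-20,-4) top-left  bias=+0
  edge (0, 18)→(12, 12): d=(12,-6) top-left  bias=+0
    (5,6)@(11, 13): e=[18,144,6] → X
    (6,6)@(13, 13): e=[-2,152,18] → .
    (3,7)@(7, 15): e=[74,88,6] → X
    (4,7)@(9, 15): e=[54,96,18] → X
    (6,7)@(13, 15): e=[14,112,42] → X
    (7,7)@(15, 15): e=[-6,120,54] → .
    (1,8)@(3, 17): e=[130,32,6] → X
    (2,8)@(5, 17): e=[110,40,18] → X
    (7,8)@(15, 17): e=[10,80,78] → X
    (8,8)@(17, 17): e=[-10,88,90] → .
    (1,9)@(3, 19): e=[146,-8,30] → .
    (2,9)@(5, 19): e=[126,0,42] → X  [on edge]
    (7,10)@(15, 21): e=[42,0,126] → X  [on edge]
  covered (22 px):
    . . . . . . . . . . .
    . . . . . . . . . . .
    . . . . . . . . . . .
    . . . . . . . . . . .
    . . . . . . . . . . .
    . . . . . . . . . . .
    . . . . . X . . . . .
    . . . X X X X . . . .
    . X X X X X X X . . .
    . . X X X X X X X . .
    . . . . . . . X X X .

Final: "outside"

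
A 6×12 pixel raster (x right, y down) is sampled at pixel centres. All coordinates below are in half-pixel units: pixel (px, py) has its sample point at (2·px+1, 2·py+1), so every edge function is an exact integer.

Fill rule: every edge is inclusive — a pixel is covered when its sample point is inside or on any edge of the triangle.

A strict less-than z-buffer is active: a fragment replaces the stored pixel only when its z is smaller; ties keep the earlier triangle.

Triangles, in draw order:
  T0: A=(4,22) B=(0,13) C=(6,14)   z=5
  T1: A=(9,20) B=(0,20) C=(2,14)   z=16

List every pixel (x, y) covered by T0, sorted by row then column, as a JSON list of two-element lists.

T0:
  2·area = 50
  edge (4, 22)→(0, 13): d=(-4,-9) inclusive
  edge (0, 13)→(6, 14): d=(6,1) inclusive
  edge (6, 14)→(4, 22): d=(-2,8) inclusive
    (0,7)@(1, 15): e=[1,11,38] → █
    (1,7)@(3, 15): e=[19,9,22] → █
    (2,7)@(5, 15): e=[37,7,6] → █
    (3,7)@(7, 15): e=[55,5,-10] → ·
    (0,8)@(1, 17): e=[-7,23,34] → ·
    (1,8)@(3, 17): e=[11,21,18] → █
    (3,8)@(7, 17): e=[47,17,-14] → ·
    (1,9)@(3, 19): e=[3,33,14] → █
    (2,9)@(5, 19): e=[21,31,-2] → ·
    (1,10)@(3, 21): e=[-5,45,10] → ·
  covered (6 px):
    · · · · · ·
    · · · · · ·
    · · · · · ·
    · · · · · ·
    · · · · · ·
    · · · · · ·
    · · · · · ·
    █ █ █ · · ·
    · █ █ · · ·
    · █ · · · ·
    · · · · · ·
    · · · · · ·
T1:
  2·area = 54
  edge (9, 20)→(0, 20): d=(-9,0) inclusive
  edge (0, 20)→(2, 14): d=(2,-6) inclusive
  edge (2, 14)→(9, 20): d=(7,6) inclusive
    (2,2)@(5, 5): e=[135,0,-81] → ·  [on edge]
    (1,5)@(3, 11): e=[81,0,-27] → ·  [on edge]
    (1,7)@(3, 15): e=[45,8,1] → █
    (2,7)@(5, 15): e=[45,20,-11] → ·
    (0,8)@(1, 17): e=[27,0,27] → █  [on edge]
    (2,8)@(5, 17): e=[27,24,3] → █
    (3,8)@(7, 17): e=[27,36,-9] → ·
    (0,9)@(1, 19): e=[9,4,41] → █
    (3,9)@(7, 19): e=[9,40,5] → █
    (4,9)@(9, 19): e=[9,52,-7] → ·
    (0,10)@(1, 21): e=[-9,8,55] → ·
    (1,10)@(3, 21): e=[-9,20,43] → ·
  covered (8 px):
    · · · · · ·
    · · · · · ·
    · · · · · ·
    · · · · · ·
    · · · · · ·
    · · · · · ·
    · · · · · ·
    · █ · · · ·
    █ █ █ · · ·
    █ █ █ █ · ·
    · · · · · ·
    · · · · · ·

Final: [[0,7],[1,7],[2,7],[1,8],[2,8],[1,9]]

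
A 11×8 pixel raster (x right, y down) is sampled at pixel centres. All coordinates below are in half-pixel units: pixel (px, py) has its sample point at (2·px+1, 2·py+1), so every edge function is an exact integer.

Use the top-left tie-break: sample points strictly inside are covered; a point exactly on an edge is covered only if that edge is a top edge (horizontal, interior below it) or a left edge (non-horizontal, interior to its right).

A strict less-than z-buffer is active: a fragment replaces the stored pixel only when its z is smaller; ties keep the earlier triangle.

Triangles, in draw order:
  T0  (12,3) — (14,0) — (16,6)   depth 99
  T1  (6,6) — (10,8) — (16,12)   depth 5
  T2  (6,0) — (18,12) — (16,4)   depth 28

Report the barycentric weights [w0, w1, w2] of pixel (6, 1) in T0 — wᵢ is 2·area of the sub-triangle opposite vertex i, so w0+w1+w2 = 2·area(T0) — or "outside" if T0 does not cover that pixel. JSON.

T0:
  2·area = 18
  edge (12, 3)→(14, 0): d=(2,-3) top-left  bias=+0
  edge (14, 0)→(16, 6): d=(2,6) right/bottom  bias=-1
  edge (16, 6)→(12, 3): d=(-4,-3) top-left  bias=+0
    (6,1)@(13, 3): e=[3,12,3] → #
    (7,1)@(15, 3): e=[9,0,9] → ·  [on edge]
    (6,2)@(13, 5): e=[7,16,-5] → ·
    (7,2)@(15, 5): e=[13,4,1] → #
    (8,2)@(17, 5): e=[19,-8,7] → ·
    (7,3)@(15, 7): e=[17,8,-7] → ·
    (8,4)@(17, 9): e=[27,0,-9] → ·  [on edge]
    (9,7)@(19, 15): e=[45,0,-27] → ·  [on edge]
  covered (2 px):
    · · · · · · · · · · ·
    · · · · · · # · · · ·
    · · · · · · · # · · ·
    · · · · · · · · · · ·
    · · · · · · · · · · ·
    · · · · · · · · · · ·
    · · · · · · · · · · ·
    · · · · · · · · · · ·
T1:
  2·area = 4
  edge (6, 6)→(10, 8): d=(4,2) right/bottom  bias=-1
  edge (10, 8)→(16, 12): d=(6,4) right/bottom  bias=-1
  edge (16, 12)→(6, 6): d=(-10,-6) top-left  bias=+0
    (0,1)@(1, 3): e=[-2,6,0] → ·  [on edge]
    (5,4)@(11, 9): e=[2,2,0] → #  [on edge]
    (6,4)@(13, 9): e=[-2,-6,12] → ·
    (5,5)@(11, 11): e=[10,14,-20] → ·
    (10,7)@(21, 15): e=[6,-2,0] → ·  [on edge]
  covered (1 px):
    · · · · · · · · · · ·
    · · · · · · · · · · ·
    · · · · · · · · · · ·
    · · · · · · · · · · ·
    · · · · · # · · · · ·
    · · · · · · · · · · ·
    · · · · · · · · · · ·
    · · · · · · · · · · ·
T2:
  2·area = 72  (B↔C swapped to make it positive)
  edge (6, 0)→(16, 4): d=(10,4) right/bottom  bias=-1
  edge (16, 4)→(18, 12): d=(2,8) right/bottom  bias=-1
  edge (18, 12)→(6, 0): d=(-12,-12) top-left  bias=+0
    (3,0)@(7, 1): e=[6,66,0] → #  [on edge]
    (4,0)@(9, 1): e=[-2,50,24] → ·
    (3,1)@(7, 3): e=[26,70,-24] → ·
    (4,1)@(9, 3): e=[18,54,0] → #  [on edge]
    (5,1)@(11, 3): e=[10,38,24] → #
    (6,1)@(13, 3): e=[2,22,48] → #
    (7,1)@(15, 3): e=[-6,6,72] → ·
    (4,2)@(9, 5): e=[38,58,-24] → ·
    (5,2)@(11, 5): e=[30,42,0] → #  [on edge]
    (7,2)@(15, 5): e=[14,10,48] → #
    (8,2)@(17, 5): e=[6,-6,72] → ·
    (5,3)@(11, 7): e=[50,46,-24] → ·
    (6,3)@(13, 7): e=[42,30,0] → #  [on edge]
    (7,4)@(15, 9): e=[54,18,0] → #  [on edge]
    (8,5)@(17, 11): e=[66,6,0] → #  [on edge]
    (9,6)@(19, 13): e=[78,-6,0] → ·  [on edge]
    (10,7)@(21, 15): e=[90,-18,0] → ·  [on edge]
  covered (12 px):
    · · · # · · · · · · ·
    · · · · # # # · · · ·
    · · · · · # # # · · ·
    · · · · · · # # · · ·
    · · · · · · · # # · ·
    · · · · · · · · # · ·
    · · · · · · · · · · ·
    · · · · · · · · · · ·

Answer: [12,3,3]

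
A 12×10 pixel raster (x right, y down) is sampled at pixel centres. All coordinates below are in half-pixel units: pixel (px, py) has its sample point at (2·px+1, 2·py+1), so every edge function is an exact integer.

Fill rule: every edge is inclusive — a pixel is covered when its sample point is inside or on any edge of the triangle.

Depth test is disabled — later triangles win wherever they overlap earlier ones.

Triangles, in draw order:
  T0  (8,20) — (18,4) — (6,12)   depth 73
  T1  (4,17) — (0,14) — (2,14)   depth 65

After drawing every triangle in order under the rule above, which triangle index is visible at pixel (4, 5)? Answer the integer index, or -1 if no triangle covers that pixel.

T0:
  2·area = 112  (B↔C swapped to make it positive)
  edge (8, 20)→(6, 12): d=(-2,-8) inclusive
  edge (6, 12)→(18, 4): d=(12,-8) inclusive
  edge (18, 4)→(8, 20): d=(-10,16) inclusive
    (8,2)@(17, 5): e=[102,4,6] → X
    (9,2)@(19, 5): e=[118,20,-26] → .
    (7,3)@(15, 7): e=[82,12,18] → X
    (8,3)@(17, 7): e=[98,28,-14] → .
    (5,4)@(11, 9): e=[46,4,62] → X
    (6,4)@(13, 9): e=[62,20,30] → X
    (7,4)@(15, 9): e=[78,36,-2] → .
    (4,5)@(9, 11): e=[26,12,74] → X
    (7,5)@(15, 11): e=[74,60,-22] → .
    (3,6)@(7, 13): e=[6,20,86] → X
    (6,6)@(13, 13): e=[54,68,-10] → .
    (3,7)@(7, 15): e=[2,44,66] → X
  covered (14 px):
    . . . . . . . . . . . .
    . . . . . . . . . . . .
    . . . . . . . . X . . .
    . . . . . . . X . . . .
    . . . . . X X . . . . .
    . . . . X X X . . . . .
    . . . X X X . . . . . .
    . . . X X X . . . . . .
    . . . . X . . . . . . .
    . . . . . . . . . . . .
T1:
  2·area = 6
  edge (4, 17)→(0, 14): d=(-4,-3) inclusive
  edge (0, 14)→(2, 14): d=(2,0) inclusive
  edge (2, 14)→(4, 17): d=(2,3) inclusive
  covered (0 px):
    . . . . . . . . . . . .
    . . . . . . . . . . . .
    . . . . . . . . . . . .
    . . . . . . . . . . . .
    . . . . . . . . . . . .
    . . . . . . . . . . . .
    . . . . . . . . . . . .
    . . . . . . . . . . . .
    . . . . . . . . . . . .
    . . . . . . . . . . . .

Z-buffer (winner per pixel, '.' = empty):
  . . . . . . . . . . . .
  . . . . . . . . . . . .
  . . . . . . . . 0 . . .
  . . . . . . . 0 . . . .
  . . . . . 0 0 . . . . .
  . . . . 0 0 0 . . . . .
  . . . 0 0 0 . . . . . .
  . . . 0 0 0 . . . . . .
  . . . . 0 . . . . . . .
  . . . . . . . . . . . .

Answer: 0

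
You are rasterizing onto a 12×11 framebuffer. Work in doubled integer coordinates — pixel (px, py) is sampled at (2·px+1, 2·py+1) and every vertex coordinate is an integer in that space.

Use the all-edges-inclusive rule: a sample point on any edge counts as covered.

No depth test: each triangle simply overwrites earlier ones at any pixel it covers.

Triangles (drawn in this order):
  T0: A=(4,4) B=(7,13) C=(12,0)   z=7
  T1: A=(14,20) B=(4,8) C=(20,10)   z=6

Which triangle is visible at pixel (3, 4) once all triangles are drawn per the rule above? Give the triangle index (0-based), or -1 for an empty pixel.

T0:
  2·area = 84  (B↔C swapped to make it positive)
  edge (4, 4)→(12, 0): d=(8,-4) inclusive
  edge (12, 0)→(7, 13): d=(-5,13) inclusive
  edge (7, 13)→(4, 4): d=(-3,-9) inclusive
    (1,0)@(3, 1): e=[-28,112,0] → .  [on edge]
    (5,0)@(11, 1): e=[4,8,72] → X
    (6,0)@(13, 1): e=[12,-18,90] → .
    (3,1)@(7, 3): e=[4,50,30] → X
    (4,1)@(9, 3): e=[12,24,48] → X
    (5,1)@(11, 3): e=[20,-2,66] → .
    (2,2)@(5, 5): e=[12,66,6] → X
    (5,2)@(11, 5): e=[36,-12,60] → .
    (2,3)@(5, 7): e=[28,56,0] → X  [on edge]
    (5,3)@(11, 7): e=[52,-22,54] → .
    (2,4)@(5, 9): e=[44,46,-6] → .
    (3,4)@(7, 9): e=[52,20,12] → X
    (3,6)@(7, 13): e=[84,0,0] → X  [on edge]
    (4,9)@(9, 19): e=[140,-56,0] → .  [on edge]
  covered (12 px):
    . . . . . X . . . . . .
    . . . X X . . . . . . .
    . . X X X . . . . . . .
    . . X X X . . . . . . .
    . . . X . . . . . . . .
    . . . X . . . . . . . .
    . . . X . . . . . . . .
    . . . . . . . . . . . .
    . . . . . . . . . . . .
    . . . . . . . . . . . .
    . . . . . . . . . . . .
T1:
  2·area = 172
  edge (14, 20)→(4, 8): d=(-10,-12) inclusive
  edge (4, 8)→(20, 10): d=(16,2) inclusive
  edge (20, 10)→(14, 20): d=(-6,10) inclusive
    (11,2)@(23, 5): e=[258,-86,0] → .  [on edge]
    (2,4)@(5, 9): e=[2,14,156] → X
    (3,4)@(7, 9): e=[26,10,136] → X
    (4,4)@(9, 9): e=[50,6,116] → X
    (5,4)@(11, 9): e=[74,2,96] → X
    (6,4)@(13, 9): e=[98,-2,76] → .
    (2,5)@(5, 11): e=[-18,46,144] → .
    (3,5)@(7, 11): e=[6,42,124] → X
    (6,5)@(13, 11): e=[78,30,64] → X
    (7,5)@(15, 11): e=[102,26,44] → X
    (8,5)@(17, 11): e=[126,22,24] → X
    (9,5)@(19, 11): e=[150,18,4] → X
    (8,7)@(17, 15): e=[86,86,0] → X  [on edge]
  covered (22 px):
    . . . . . . . . . . . .
    . . . . . . . . . . . .
    . . . . . . . . . . . .
    . . . . . . . . . . . .
    . . X X X X . . . . . .
    . . . X X X X X X X . .
    . . . . X X X X X . . .
    . . . . . X X X X . . .
    . . . . . . X X . . . .
    . . . . . . . . . . . .
    . . . . . . . . . . . .

Z-buffer (winner per pixel, '.' = empty):
  . . . . . 0 . . . . . .
  . . . 0 0 . . . . . . .
  . . 0 0 0 . . . . . . .
  . . 0 0 0 . . . . . . .
  . . 1 1 1 1 . . . . . .
  . . . 1 1 1 1 1 1 1 . .
  . . . 0 1 1 1 1 1 . . .
  . . . . . 1 1 1 1 . . .
  . . . . . . 1 1 . . . .
  . . . . . . . . . . . .
  . . . . . . . . . . . .

Answer: 1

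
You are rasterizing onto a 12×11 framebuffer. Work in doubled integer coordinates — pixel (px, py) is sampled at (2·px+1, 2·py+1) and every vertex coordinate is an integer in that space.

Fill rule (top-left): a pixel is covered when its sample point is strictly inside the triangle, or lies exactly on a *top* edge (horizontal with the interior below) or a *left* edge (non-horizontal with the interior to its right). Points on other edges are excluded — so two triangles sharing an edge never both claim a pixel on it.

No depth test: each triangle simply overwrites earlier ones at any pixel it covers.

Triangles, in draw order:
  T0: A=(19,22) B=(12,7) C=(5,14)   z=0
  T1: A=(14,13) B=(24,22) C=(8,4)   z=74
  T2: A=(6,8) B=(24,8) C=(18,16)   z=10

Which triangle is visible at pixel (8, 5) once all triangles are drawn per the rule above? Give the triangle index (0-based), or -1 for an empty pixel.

T0:
  2·area = 154  (B↔C swapped to make it positive)
  edge (19, 22)→(5, 14): d=(-14,-8) top-left  bias=+0
  edge (5, 14)→(12, 7): d=(7,-7) top-left  bias=+0
  edge (12, 7)→(19, 22): d=(7,15) right/bottom  bias=-1
    (5,4)@(11, 9): e=[118,7,29] → █
    (6,4)@(13, 9): e=[134,21,-1] → ·
    (4,5)@(9, 11): e=[74,7,73] → █
    (6,5)@(13, 11): e=[106,35,13] → █
    (7,5)@(15, 11): e=[122,49,-17] → ·
    (3,6)@(7, 13): e=[30,7,117] → █
    (7,6)@(15, 13): e=[94,63,-3] → ·
    (3,7)@(7, 15): e=[2,21,131] → █
    (7,7)@(15, 15): e=[66,77,11] → █
    (8,7)@(17, 15): e=[82,91,-19] → ·
    (3,8)@(7, 17): e=[-26,35,145] → ·
    (4,8)@(9, 17): e=[-10,49,115] → ·
  covered (18 px):
    · · · · · · · · · · · ·
    · · · · · · · · · · · ·
    · · · · · · · · · · · ·
    · · · · · · · · · · · ·
    · · · · · █ · · · · · ·
    · · · · █ █ █ · · · · ·
    · · · █ █ █ █ · · · · ·
    · · · █ █ █ █ █ · · · ·
    · · · · · █ █ █ · · · ·
    · · · · · · · █ █ · · ·
    · · · · · · · · · · · ·
T1:
  2·area = 36  (B↔C swapped to make it positive)
  edge (14, 13)→(8, 4): d=(-6,-9) top-left  bias=+0
  edge (8, 4)→(24, 22): d=(16,18) right/bottom  bias=-1
  edge (24, 22)→(14, 13): d=(-10,-9) top-left  bias=+0
    (6,5)@(13, 11): e=[3,22,11] → █
    (7,5)@(15, 11): e=[21,-14,29] → ·
    (6,6)@(13, 13): e=[-9,54,-9] → ·
    (7,6)@(15, 13): e=[9,18,9] → █
    (8,6)@(17, 13): e=[27,-18,27] → ·
    (7,7)@(15, 15): e=[-3,50,-11] → ·
    (8,7)@(17, 15): e=[15,14,7] → █
    (9,7)@(19, 15): e=[33,-22,25] → ·
    (8,8)@(17, 17): e=[3,46,-13] → ·
    (9,8)@(19, 17): e=[21,10,5] → █
    (10,8)@(21, 17): e=[39,-26,23] → ·
    (9,9)@(19, 19): e=[9,42,-15] → ·
  covered (6 px):
    · · · · · · · · · · · ·
    · · · · · · · · · · · ·
    · · · · · · · · · · · ·
    · · · · · · · · · · · ·
    · · · · · · · · · · · ·
    · · · · · · █ · · · · ·
    · · · · · · · █ · · · ·
    · · · · · · · · █ · · ·
    · · · · · · · · · █ · ·
    · · · · · · · · · · █ ·
    · · · · · · · · · · · █
T2:
  2·area = 144
  edge (6, 8)→(24, 8): d=(18,0) top-left  bias=+0
  edge (24, 8)→(18, 16): d=(-6,8) right/bottom  bias=-1
  edge (18, 16)→(6, 8): d=(-12,-8) top-left  bias=+0
    (4,4)@(9, 9): e=[18,114,12] → █
    (5,4)@(11, 9): e=[18,98,28] → █
    (6,4)@(13, 9): e=[18,82,44] → █
    (7,4)@(15, 9): e=[18,66,60] → █
    (8,4)@(17, 9): e=[18,50,76] → █
    (9,4)@(19, 9): e=[18,34,92] → █
    (10,4)@(21, 9): e=[18,18,108] → █
    (11,4)@(23, 9): e=[18,2,124] → █
    (4,5)@(9, 11): e=[54,102,-12] → ·
    (5,5)@(11, 11): e=[54,86,4] → █
    (11,5)@(23, 11): e=[54,-10,100] → ·
    (5,6)@(11, 13): e=[90,74,-20] → ·
  covered (18 px):
    · · · · · · · · · · · ·
    · · · · · · · · · · · ·
    · · · · · · · · · · · ·
    · · · · · · · · · · · ·
    · · · · █ █ █ █ █ █ █ █
    · · · · · █ █ █ █ █ █ ·
    · · · · · · · █ █ █ · ·
    · · · · · · · · █ · · ·
    · · · · · · · · · · · ·
    · · · · · · · · · · · ·
    · · · · · · · · · · · ·

Z-buffer (winner per pixel, '.' = empty):
  . . . . . . . . . . . .
  . . . . . . . . . . . .
  . . . . . . . . . . . .
  . . . . . . . . . . . .
  . . . . 2 2 2 2 2 2 2 2
  . . . . 0 2 2 2 2 2 2 .
  . . . 0 0 0 0 2 2 2 . .
  . . . 0 0 0 0 0 2 . . .
  . . . . . 0 0 0 . 1 . .
  . . . . . . . 0 0 . 1 .
  . . . . . . . . . . . 1

Result: 2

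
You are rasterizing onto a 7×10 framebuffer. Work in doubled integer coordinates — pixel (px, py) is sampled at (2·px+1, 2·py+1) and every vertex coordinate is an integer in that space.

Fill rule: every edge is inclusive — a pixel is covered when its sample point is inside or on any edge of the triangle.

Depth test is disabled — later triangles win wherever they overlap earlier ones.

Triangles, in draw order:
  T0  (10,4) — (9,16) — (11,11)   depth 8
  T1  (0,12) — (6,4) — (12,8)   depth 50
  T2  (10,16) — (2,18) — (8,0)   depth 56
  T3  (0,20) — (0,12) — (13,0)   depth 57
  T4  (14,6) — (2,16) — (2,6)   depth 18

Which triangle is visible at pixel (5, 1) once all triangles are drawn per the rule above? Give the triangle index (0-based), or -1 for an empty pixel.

T0:
  2·area = 19  (B↔C swapped to make it positive)
  edge (10, 4)→(11, 11): d=(1,7) inclusive
  edge (11, 11)→(9, 16): d=(-2,5) inclusive
  edge (9, 16)→(10, 4): d=(1,-12) inclusive
    (5,5)@(11, 11): e=[0,0,19] → X  [on edge]
    (6,5)@(13, 11): e=[-14,-10,43] → .
    (5,6)@(11, 13): e=[2,-4,21] → .
  covered (1 px):
    . . . . . . .
    . . . . . . .
    . . . . . . .
    . . . . . . .
    . . . . . . .
    . . . . . X .
    . . . . . . .
    . . . . . . .
    . . . . . . .
    . . . . . . .
T1:
  2·area = 72
  edge (0, 12)→(6, 4): d=(6,-8) inclusive
  edge (6, 4)→(12, 8): d=(6,4) inclusive
  edge (12, 8)→(0, 12): d=(-12,4) inclusive
    (3,2)@(7, 5): e=[14,2,56] → X
    (4,2)@(9, 5): e=[30,-6,48] → .
    (2,3)@(5, 7): e=[10,22,40] → X
    (4,3)@(9, 7): e=[42,6,24] → X
    (5,3)@(11, 7): e=[58,-2,16] → .
    (1,4)@(3, 9): e=[6,42,24] → X
    (4,4)@(9, 9): e=[54,18,0] → X  [on edge]
    (5,4)@(11, 9): e=[70,10,-8] → .
    (0,5)@(1, 11): e=[2,62,8] → X
    (1,5)@(3, 11): e=[18,54,0] → X  [on edge]
    (2,5)@(5, 11): e=[34,46,-8] → .
    (3,5)@(7, 11): e=[50,38,-16] → .
  covered (10 px):
    . . . . . . .
    . . . . . . .
    . . . X . . .
    . . X X X . .
    . X X X X . .
    X X . . . . .
    . . . . . . .
    . . . . . . .
    . . . . . . .
    . . . . . . .
T2:
  2·area = 132
  edge (10, 16)→(2, 18): d=(-8,2) inclusive
  edge (2, 18)→(8, 0): d=(6,-18) inclusive
  edge (8, 0)→(10, 16): d=(2,16) inclusive
    (3,1)@(7, 3): e=[110,0,22] → X  [on edge]
    (4,1)@(9, 3): e=[106,36,-10] → .
    (3,2)@(7, 5): e=[94,12,26] → X
    (4,2)@(9, 5): e=[90,48,-6] → .
    (3,3)@(7, 7): e=[78,24,30] → X
    (4,3)@(9, 7): e=[74,60,-2] → .
    (2,4)@(5, 9): e=[66,0,66] → X  [on edge]
    (4,4)@(9, 9): e=[58,72,2] → X
    (5,4)@(11, 9): e=[54,108,-30] → .
    (2,5)@(5, 11): e=[50,12,70] → X
    (5,5)@(11, 11): e=[38,120,-26] → .
    (2,6)@(5, 13): e=[34,24,74] → X
    (1,7)@(3, 15): e=[22,0,110] → X  [on edge]
  covered (18 px):
    . . . . . . .
    . . . X . . .
    . . . X . . .
    . . . X . . .
    . . X X X . .
    . . X X X . .
    . . X X X . .
    . X X X X . .
    . X X . . . .
    . . . . . . .
T3:
  2·area = 104
  edge (0, 20)→(0, 12): d=(0,-8) inclusive
  edge (0, 12)→(13, 0): d=(13,-12) inclusive
  edge (13, 0)→(0, 20): d=(-13,20) inclusive
    (5,1)@(11, 3): e=[88,15,1] → X
    (6,1)@(13, 3): e=[104,39,-39] → .
    (4,2)@(9, 5): e=[72,17,15] → X
    (5,2)@(11, 5): e=[88,41,-25] → .
    (3,3)@(7, 7): e=[56,19,29] → X
    (4,3)@(9, 7): e=[72,43,-11] → .
    (2,4)@(5, 9): e=[40,21,43] → X
    (4,4)@(9, 9): e=[72,69,-37] → .
    (1,5)@(3, 11): e=[24,23,57] → X
    (3,5)@(7, 11): e=[56,71,-23] → .
    (0,6)@(1, 13): e=[8,25,71] → X
    (2,6)@(5, 13): e=[40,73,-9] → .
  covered (12 px):
    . . . . . . .
    . . . . . X .
    . . . . X . .
    . . . X . . .
    . . X X . . .
    . X X . . . .
    X X . . . . .
    X X . . . . .
    X . . . . . .
    . . . . . . .
T4:
  2·area = 120
  edge (14, 6)→(2, 16): d=(-12,10) inclusive
  edge (2, 16)→(2, 6): d=(0,-10) inclusive
  edge (2, 6)→(14, 6): d=(12,0) inclusive
    (1,3)@(3, 7): e=[98,10,12] → X
    (2,3)@(5, 7): e=[78,30,12] → X
    (3,3)@(7, 7): e=[58,50,12] → X
    (4,3)@(9, 7): e=[38,70,12] → X
    (5,3)@(11, 7): e=[18,90,12] → X
    (6,3)@(13, 7): e=[-2,110,12] → .
    (1,4)@(3, 9): e=[74,10,36] → X
    (5,4)@(11, 9): e=[-6,90,36] → .
    (1,5)@(3, 11): e=[50,10,60] → X
    (4,5)@(9, 11): e=[-10,70,60] → .
    (1,6)@(3, 13): e=[26,10,84] → X
    (3,6)@(7, 13): e=[-14,50,84] → .
  covered (15 px):
    . . . . . . .
    . . . . . . .
    . . . . . . .
    . X X X X X .
    . X X X X . .
    . X X X . . .
    . X X . . . .
    . X . . . . .
    . . . . . . .
    . . . . . . .

Z-buffer (winner per pixel, '.' = empty):
  . . . . . . .
  . . . 2 . 3 .
  . . . 2 3 . .
  . 4 4 4 4 4 .
  . 4 4 4 4 . .
  1 4 4 4 2 0 .
  3 4 4 2 2 . .
  3 4 2 2 2 . .
  3 2 2 . . . .
  . . . . . . .

Answer: 3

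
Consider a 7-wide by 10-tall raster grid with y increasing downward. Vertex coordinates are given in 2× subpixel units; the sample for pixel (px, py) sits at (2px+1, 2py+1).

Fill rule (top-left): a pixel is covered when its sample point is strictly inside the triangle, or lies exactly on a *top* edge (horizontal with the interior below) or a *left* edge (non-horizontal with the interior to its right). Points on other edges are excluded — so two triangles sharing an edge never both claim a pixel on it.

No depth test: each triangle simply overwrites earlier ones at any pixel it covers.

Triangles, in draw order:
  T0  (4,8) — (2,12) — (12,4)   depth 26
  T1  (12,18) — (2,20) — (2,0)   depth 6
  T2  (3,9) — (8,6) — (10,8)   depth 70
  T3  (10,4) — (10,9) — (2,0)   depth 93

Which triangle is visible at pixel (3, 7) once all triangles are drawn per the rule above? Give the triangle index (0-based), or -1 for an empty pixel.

T0:
  2·area = 24  (B↔C swapped to make it positive)
  edge (4, 8)→(12, 4): d=(8,-4) top-left  bias=+0
  edge (12, 4)→(2, 12): d=(-10,8) right/bottom  bias=-1
  edge (2, 12)→(4, 8): d=(2,-4) top-left  bias=+0
    (3,3)@(7, 7): e=[4,10,10] → X
    (4,3)@(9, 7): e=[12,-6,18] → .
    (2,4)@(5, 9): e=[12,6,6] → X
    (3,4)@(7, 9): e=[20,-10,14] → .
    (1,5)@(3, 11): e=[20,2,2] → X
    (2,5)@(5, 11): e=[28,-14,10] → .
    (1,6)@(3, 13): e=[36,-18,6] → .
  covered (3 px):
    . . . . . . .
    . . . . . . .
    . . . . . . .
    . . . X . . .
    . . X . . . .
    . X . . . . .
    . . . . . . .
    . . . . . . .
    . . . . . . .
    . . . . . . .
T1:
  2·area = 200
  edge (12, 18)→(2, 20): d=(-10,2) right/bottom  bias=-1
  edge (2, 20)→(2, 0): d=(0,-20) top-left  bias=+0
  edge (2, 0)→(12, 18): d=(10,18) right/bottom  bias=-1
    (1,1)@(3, 3): e=[168,20,12] → X
    (2,1)@(5, 3): e=[164,60,-24] → .
    (1,2)@(3, 5): e=[148,20,32] → X
    (2,2)@(5, 5): e=[144,60,-4] → .
    (1,3)@(3, 7): e=[128,20,52] → X
    (2,3)@(5, 7): e=[124,60,16] → X
    (3,3)@(7, 7): e=[120,100,-20] → .
    (1,4)@(3, 9): e=[108,20,72] → X
    (3,4)@(7, 9): e=[100,100,0] → .  [on edge]
    (1,5)@(3, 11): e=[88,20,92] → X
    (3,5)@(7, 11): e=[80,100,20] → X
    (4,5)@(9, 11): e=[76,140,-16] → .
    (3,9)@(7, 19): e=[0,100,100] → .  [on edge]
  covered (24 px):
    . . . . . . .
    . X . . . . .
    . X . . . . .
    . X X . . . .
    . X X . . . .
    . X X X . . .
    . X X X X . .
    . X X X X . .
    . X X X X X .
    . X X . . . .
T2:
  2·area = 16
  edge (3, 9)→(8, 6): d=(5,-3) top-left  bias=+0
  edge (8, 6)→(10, 8): d=(2,2) right/bottom  bias=-1
  edge (10, 8)→(3, 9): d=(-7,1) right/bottom  bias=-1
    (1,0)@(3, 1): e=[-40,0,56] → .  [on edge]
    (2,1)@(5, 3): e=[-24,0,40] → .  [on edge]
    (6,1)@(13, 3): e=[0,-16,32] → .  [on edge]
    (3,2)@(7, 5): e=[-8,0,24] → .  [on edge]
    (3,3)@(7, 7): e=[2,4,10] → X
    (4,3)@(9, 7): e=[8,0,8] → .  [on edge]
    (1,4)@(3, 9): e=[0,16,0] → .  [on edge]
    (3,4)@(7, 9): e=[12,8,-4] → .
    (5,4)@(11, 9): e=[24,0,-8] → .  [on edge]
    (6,5)@(13, 11): e=[40,0,-24] → .  [on edge]
  covered (1 px):
    . . . . . . .
    . . . . . . .
    . . . . . . .
    . . . X . . .
    . . . . . . .
    . . . . . . .
    . . . . . . .
    . . . . . . .
    . . . . . . .
    . . . . . . .
T3:
  2·area = 40
  edge (10, 4)→(10, 9): d=(0,5) right/bottom  bias=-1
  edge (10, 9)→(2, 0): d=(-8,-9) top-left  bias=+0
  edge (2, 0)→(10, 4): d=(8,4) right/bottom  bias=-1
    (1,0)@(3, 1): e=[35,1,4] → X
    (2,0)@(5, 1): e=[25,19,-4] → .
    (1,1)@(3, 3): e=[35,-15,20] → .
    (2,1)@(5, 3): e=[25,3,12] → X
    (3,1)@(7, 3): e=[15,21,4] → X
    (4,1)@(9, 3): e=[5,39,-4] → .
    (2,2)@(5, 5): e=[25,-13,28] → .
    (3,2)@(7, 5): e=[15,5,20] → X
    (4,2)@(9, 5): e=[5,23,12] → X
    (5,2)@(11, 5): e=[-5,41,4] → .
    (3,3)@(7, 7): e=[15,-11,36] → .
    (4,3)@(9, 7): e=[5,7,28] → X
  covered (6 px):
    . X . . . . .
    . . X X . . .
    . . . X X . .
    . . . . X . .
    . . . . . . .
    . . . . . . .
    . . . . . . .
    . . . . . . .
    . . . . . . .
    . . . . . . .

Z-buffer (winner per pixel, '.' = empty):
  . 3 . . . . .
  . 1 3 3 . . .
  . 1 . 3 3 . .
  . 1 1 2 3 . .
  . 1 1 . . . .
  . 1 1 1 . . .
  . 1 1 1 1 . .
  . 1 1 1 1 . .
  . 1 1 1 1 1 .
  . 1 1 . . . .

Answer: 1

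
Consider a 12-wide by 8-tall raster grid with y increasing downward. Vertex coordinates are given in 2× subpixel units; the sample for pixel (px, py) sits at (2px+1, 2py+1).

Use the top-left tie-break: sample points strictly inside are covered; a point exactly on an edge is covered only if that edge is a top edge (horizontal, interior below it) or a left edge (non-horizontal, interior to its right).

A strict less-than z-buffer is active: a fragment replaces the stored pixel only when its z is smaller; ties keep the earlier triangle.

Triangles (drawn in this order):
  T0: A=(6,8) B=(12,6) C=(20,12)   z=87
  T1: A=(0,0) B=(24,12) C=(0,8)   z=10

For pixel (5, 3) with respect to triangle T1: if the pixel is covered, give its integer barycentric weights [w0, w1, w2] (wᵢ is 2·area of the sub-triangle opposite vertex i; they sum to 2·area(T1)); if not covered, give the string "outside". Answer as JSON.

T0:
  2·area = 52
  edge (6, 8)→(12, 6): d=(6,-2) top-left  bias=+0
  edge (12, 6)→(20, 12): d=(8,6) right/bottom  bias=-1
  edge (20, 12)→(6, 8): d=(-14,-4) top-left  bias=+0
    (10,1)@(21, 3): e=[0,-78,130] → ·  [on edge]
    (7,2)@(15, 5): e=[0,-26,78] → ·  [on edge]
    (4,3)@(9, 7): e=[0,26,26] → █  [on edge]
    (5,3)@(11, 7): e=[4,14,34] → █
    (6,3)@(13, 7): e=[8,2,42] → █
    (7,3)@(15, 7): e=[12,-10,50] → ·
    (1,4)@(3, 9): e=[0,78,-26] → ·  [on edge]
    (4,4)@(9, 9): e=[12,42,-2] → ·
    (5,4)@(11, 9): e=[16,30,6] → █
    (7,4)@(15, 9): e=[24,6,22] → █
    (8,4)@(17, 9): e=[28,-6,30] → ·
    (5,5)@(11, 11): e=[28,46,-22] → ·
  covered (7 px):
    · · · · · · · · · · · ·
    · · · · · · · · · · · ·
    · · · · · · · · · · · ·
    · · · · █ █ █ · · · · ·
    · · · · · █ █ █ · · · ·
    · · · · · · · · █ · · ·
    · · · · · · · · · · · ·
    · · · · · · · · · · · ·
T1:
  2·area = 192
  edge (0, 0)→(24, 12): d=(24,12) right/bottom  bias=-1
  edge (24, 12)→(0, 8): d=(-24,-4) top-left  bias=+0
  edge (0, 8)→(0, 0): d=(0,-8) top-left  bias=+0
    (0,0)@(1, 1): e=[12,172,8] → █
    (1,0)@(3, 1): e=[-12,180,24] → ·
    (0,1)@(1, 3): e=[60,124,8] → █
    (1,1)@(3, 3): e=[36,132,24] → █
    (2,1)@(5, 3): e=[12,140,40] → █
    (3,1)@(7, 3): e=[-12,148,56] → ·
    (0,2)@(1, 5): e=[108,76,8] → █
    (3,2)@(7, 5): e=[36,100,56] → █
    (4,2)@(9, 5): e=[12,108,72] → █
    (5,2)@(11, 5): e=[-12,116,88] → ·
    (0,3)@(1, 7): e=[156,28,8] → █
    (5,3)@(11, 7): e=[36,68,88] → █
  covered (24 px):
    █ · · · · · · · · · · ·
    █ █ █ · · · · · · · · ·
    █ █ █ █ █ · · · · · · ·
    █ █ █ █ █ █ █ · · · · ·
    · · · █ █ █ █ █ █ · · ·
    · · · · · · · · · █ █ ·
    · · · · · · · · · · · ·
    · · · · · · · · · · · ·

Final: [68,88,36]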